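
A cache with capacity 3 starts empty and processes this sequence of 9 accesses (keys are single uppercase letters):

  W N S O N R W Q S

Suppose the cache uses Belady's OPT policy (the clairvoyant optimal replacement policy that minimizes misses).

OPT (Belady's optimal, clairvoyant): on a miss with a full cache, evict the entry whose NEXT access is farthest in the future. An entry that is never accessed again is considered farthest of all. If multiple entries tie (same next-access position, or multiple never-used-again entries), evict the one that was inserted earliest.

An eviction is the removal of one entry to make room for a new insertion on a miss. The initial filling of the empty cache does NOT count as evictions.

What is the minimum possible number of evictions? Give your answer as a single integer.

Answer: 4

Derivation:
OPT (Belady) simulation (capacity=3):
  1. access W: MISS. Cache: [W]
  2. access N: MISS. Cache: [W N]
  3. access S: MISS. Cache: [W N S]
  4. access O: MISS, evict S (next use: step 9). Cache: [W N O]
  5. access N: HIT. Next use of N: never. Cache: [W N O]
  6. access R: MISS, evict N (next use: never). Cache: [W O R]
  7. access W: HIT. Next use of W: never. Cache: [W O R]
  8. access Q: MISS, evict W (next use: never). Cache: [O R Q]
  9. access S: MISS, evict O (next use: never). Cache: [R Q S]
Total: 2 hits, 7 misses, 4 evictions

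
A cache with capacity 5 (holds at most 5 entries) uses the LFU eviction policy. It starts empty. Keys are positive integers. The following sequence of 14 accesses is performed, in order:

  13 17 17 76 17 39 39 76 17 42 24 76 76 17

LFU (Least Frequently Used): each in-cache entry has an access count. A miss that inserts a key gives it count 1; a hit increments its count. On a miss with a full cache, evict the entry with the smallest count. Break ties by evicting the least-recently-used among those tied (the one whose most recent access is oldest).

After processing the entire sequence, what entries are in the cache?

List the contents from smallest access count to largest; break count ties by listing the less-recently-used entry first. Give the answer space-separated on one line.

Answer: 42 24 39 76 17

Derivation:
LFU simulation (capacity=5):
  1. access 13: MISS. Cache: [13(c=1)]
  2. access 17: MISS. Cache: [13(c=1) 17(c=1)]
  3. access 17: HIT, count now 2. Cache: [13(c=1) 17(c=2)]
  4. access 76: MISS. Cache: [13(c=1) 76(c=1) 17(c=2)]
  5. access 17: HIT, count now 3. Cache: [13(c=1) 76(c=1) 17(c=3)]
  6. access 39: MISS. Cache: [13(c=1) 76(c=1) 39(c=1) 17(c=3)]
  7. access 39: HIT, count now 2. Cache: [13(c=1) 76(c=1) 39(c=2) 17(c=3)]
  8. access 76: HIT, count now 2. Cache: [13(c=1) 39(c=2) 76(c=2) 17(c=3)]
  9. access 17: HIT, count now 4. Cache: [13(c=1) 39(c=2) 76(c=2) 17(c=4)]
  10. access 42: MISS. Cache: [13(c=1) 42(c=1) 39(c=2) 76(c=2) 17(c=4)]
  11. access 24: MISS, evict 13(c=1). Cache: [42(c=1) 24(c=1) 39(c=2) 76(c=2) 17(c=4)]
  12. access 76: HIT, count now 3. Cache: [42(c=1) 24(c=1) 39(c=2) 76(c=3) 17(c=4)]
  13. access 76: HIT, count now 4. Cache: [42(c=1) 24(c=1) 39(c=2) 17(c=4) 76(c=4)]
  14. access 17: HIT, count now 5. Cache: [42(c=1) 24(c=1) 39(c=2) 76(c=4) 17(c=5)]
Total: 8 hits, 6 misses, 1 evictions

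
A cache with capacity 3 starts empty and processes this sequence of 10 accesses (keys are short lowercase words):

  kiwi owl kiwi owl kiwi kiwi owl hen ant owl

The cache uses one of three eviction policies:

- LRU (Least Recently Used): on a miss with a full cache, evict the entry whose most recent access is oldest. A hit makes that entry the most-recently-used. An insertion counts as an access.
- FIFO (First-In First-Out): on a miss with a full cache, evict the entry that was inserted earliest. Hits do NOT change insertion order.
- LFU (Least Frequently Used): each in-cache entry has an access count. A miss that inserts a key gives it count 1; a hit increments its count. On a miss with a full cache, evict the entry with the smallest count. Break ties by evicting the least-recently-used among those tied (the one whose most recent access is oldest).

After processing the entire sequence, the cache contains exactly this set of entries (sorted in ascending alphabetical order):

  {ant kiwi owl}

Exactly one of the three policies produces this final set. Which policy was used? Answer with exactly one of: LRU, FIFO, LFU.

Simulating under each policy and comparing final sets:
  LRU: final set = {ant hen owl} -> differs
  FIFO: final set = {ant hen owl} -> differs
  LFU: final set = {ant kiwi owl} -> MATCHES target
Only LFU produces the target set.

Answer: LFU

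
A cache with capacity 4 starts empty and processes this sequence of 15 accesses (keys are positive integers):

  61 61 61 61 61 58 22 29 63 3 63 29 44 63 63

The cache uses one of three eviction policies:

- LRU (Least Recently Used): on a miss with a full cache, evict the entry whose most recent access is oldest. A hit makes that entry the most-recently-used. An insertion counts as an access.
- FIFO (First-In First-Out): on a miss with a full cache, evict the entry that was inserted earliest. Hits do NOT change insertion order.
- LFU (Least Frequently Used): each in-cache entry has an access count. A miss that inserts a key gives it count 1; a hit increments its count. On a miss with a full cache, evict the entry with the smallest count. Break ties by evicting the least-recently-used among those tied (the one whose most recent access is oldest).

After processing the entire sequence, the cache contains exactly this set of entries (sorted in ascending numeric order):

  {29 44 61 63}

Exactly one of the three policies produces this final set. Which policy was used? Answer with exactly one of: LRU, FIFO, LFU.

Simulating under each policy and comparing final sets:
  LRU: final set = {3 29 44 63} -> differs
  FIFO: final set = {3 29 44 63} -> differs
  LFU: final set = {29 44 61 63} -> MATCHES target
Only LFU produces the target set.

Answer: LFU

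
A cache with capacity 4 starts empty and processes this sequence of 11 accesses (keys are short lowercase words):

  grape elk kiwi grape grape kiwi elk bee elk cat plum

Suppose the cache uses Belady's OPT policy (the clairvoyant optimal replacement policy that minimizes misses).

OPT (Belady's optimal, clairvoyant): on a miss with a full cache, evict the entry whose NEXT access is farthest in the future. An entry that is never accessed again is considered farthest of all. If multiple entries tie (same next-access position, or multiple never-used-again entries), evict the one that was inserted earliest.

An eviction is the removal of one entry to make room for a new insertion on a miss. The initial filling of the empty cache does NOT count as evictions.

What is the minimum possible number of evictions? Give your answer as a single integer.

OPT (Belady) simulation (capacity=4):
  1. access grape: MISS. Cache: [grape]
  2. access elk: MISS. Cache: [grape elk]
  3. access kiwi: MISS. Cache: [grape elk kiwi]
  4. access grape: HIT. Next use of grape: step 5. Cache: [grape elk kiwi]
  5. access grape: HIT. Next use of grape: never. Cache: [grape elk kiwi]
  6. access kiwi: HIT. Next use of kiwi: never. Cache: [grape elk kiwi]
  7. access elk: HIT. Next use of elk: step 9. Cache: [grape elk kiwi]
  8. access bee: MISS. Cache: [grape elk kiwi bee]
  9. access elk: HIT. Next use of elk: never. Cache: [grape elk kiwi bee]
  10. access cat: MISS, evict grape (next use: never). Cache: [elk kiwi bee cat]
  11. access plum: MISS, evict elk (next use: never). Cache: [kiwi bee cat plum]
Total: 5 hits, 6 misses, 2 evictions

Answer: 2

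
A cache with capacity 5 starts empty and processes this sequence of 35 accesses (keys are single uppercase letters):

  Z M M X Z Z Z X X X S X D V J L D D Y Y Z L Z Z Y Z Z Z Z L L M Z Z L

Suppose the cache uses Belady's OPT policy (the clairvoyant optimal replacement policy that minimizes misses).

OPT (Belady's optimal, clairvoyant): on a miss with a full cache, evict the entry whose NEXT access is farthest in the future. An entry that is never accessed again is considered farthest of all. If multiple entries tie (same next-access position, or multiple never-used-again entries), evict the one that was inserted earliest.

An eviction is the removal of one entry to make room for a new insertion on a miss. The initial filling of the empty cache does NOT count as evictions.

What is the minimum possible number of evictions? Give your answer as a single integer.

Answer: 4

Derivation:
OPT (Belady) simulation (capacity=5):
  1. access Z: MISS. Cache: [Z]
  2. access M: MISS. Cache: [Z M]
  3. access M: HIT. Next use of M: step 32. Cache: [Z M]
  4. access X: MISS. Cache: [Z M X]
  5. access Z: HIT. Next use of Z: step 6. Cache: [Z M X]
  6. access Z: HIT. Next use of Z: step 7. Cache: [Z M X]
  7. access Z: HIT. Next use of Z: step 21. Cache: [Z M X]
  8. access X: HIT. Next use of X: step 9. Cache: [Z M X]
  9. access X: HIT. Next use of X: step 10. Cache: [Z M X]
  10. access X: HIT. Next use of X: step 12. Cache: [Z M X]
  11. access S: MISS. Cache: [Z M X S]
  12. access X: HIT. Next use of X: never. Cache: [Z M X S]
  13. access D: MISS. Cache: [Z M X S D]
  14. access V: MISS, evict X (next use: never). Cache: [Z M S D V]
  15. access J: MISS, evict S (next use: never). Cache: [Z M D V J]
  16. access L: MISS, evict V (next use: never). Cache: [Z M D J L]
  17. access D: HIT. Next use of D: step 18. Cache: [Z M D J L]
  18. access D: HIT. Next use of D: never. Cache: [Z M D J L]
  19. access Y: MISS, evict D (next use: never). Cache: [Z M J L Y]
  20. access Y: HIT. Next use of Y: step 25. Cache: [Z M J L Y]
  21. access Z: HIT. Next use of Z: step 23. Cache: [Z M J L Y]
  22. access L: HIT. Next use of L: step 30. Cache: [Z M J L Y]
  23. access Z: HIT. Next use of Z: step 24. Cache: [Z M J L Y]
  24. access Z: HIT. Next use of Z: step 26. Cache: [Z M J L Y]
  25. access Y: HIT. Next use of Y: never. Cache: [Z M J L Y]
  26. access Z: HIT. Next use of Z: step 27. Cache: [Z M J L Y]
  27. access Z: HIT. Next use of Z: step 28. Cache: [Z M J L Y]
  28. access Z: HIT. Next use of Z: step 29. Cache: [Z M J L Y]
  29. access Z: HIT. Next use of Z: step 33. Cache: [Z M J L Y]
  30. access L: HIT. Next use of L: step 31. Cache: [Z M J L Y]
  31. access L: HIT. Next use of L: step 35. Cache: [Z M J L Y]
  32. access M: HIT. Next use of M: never. Cache: [Z M J L Y]
  33. access Z: HIT. Next use of Z: step 34. Cache: [Z M J L Y]
  34. access Z: HIT. Next use of Z: never. Cache: [Z M J L Y]
  35. access L: HIT. Next use of L: never. Cache: [Z M J L Y]
Total: 26 hits, 9 misses, 4 evictions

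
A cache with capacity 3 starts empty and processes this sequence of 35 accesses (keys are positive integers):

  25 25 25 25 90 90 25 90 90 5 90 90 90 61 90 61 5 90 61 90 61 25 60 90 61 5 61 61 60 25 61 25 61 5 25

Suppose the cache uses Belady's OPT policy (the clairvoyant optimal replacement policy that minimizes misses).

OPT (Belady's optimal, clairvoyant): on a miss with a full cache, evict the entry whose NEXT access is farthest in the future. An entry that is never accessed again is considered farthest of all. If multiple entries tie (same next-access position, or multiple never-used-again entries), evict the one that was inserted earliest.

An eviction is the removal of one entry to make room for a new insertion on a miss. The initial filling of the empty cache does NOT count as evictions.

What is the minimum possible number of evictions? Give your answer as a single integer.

OPT (Belady) simulation (capacity=3):
  1. access 25: MISS. Cache: [25]
  2. access 25: HIT. Next use of 25: step 3. Cache: [25]
  3. access 25: HIT. Next use of 25: step 4. Cache: [25]
  4. access 25: HIT. Next use of 25: step 7. Cache: [25]
  5. access 90: MISS. Cache: [25 90]
  6. access 90: HIT. Next use of 90: step 8. Cache: [25 90]
  7. access 25: HIT. Next use of 25: step 22. Cache: [25 90]
  8. access 90: HIT. Next use of 90: step 9. Cache: [25 90]
  9. access 90: HIT. Next use of 90: step 11. Cache: [25 90]
  10. access 5: MISS. Cache: [25 90 5]
  11. access 90: HIT. Next use of 90: step 12. Cache: [25 90 5]
  12. access 90: HIT. Next use of 90: step 13. Cache: [25 90 5]
  13. access 90: HIT. Next use of 90: step 15. Cache: [25 90 5]
  14. access 61: MISS, evict 25 (next use: step 22). Cache: [90 5 61]
  15. access 90: HIT. Next use of 90: step 18. Cache: [90 5 61]
  16. access 61: HIT. Next use of 61: step 19. Cache: [90 5 61]
  17. access 5: HIT. Next use of 5: step 26. Cache: [90 5 61]
  18. access 90: HIT. Next use of 90: step 20. Cache: [90 5 61]
  19. access 61: HIT. Next use of 61: step 21. Cache: [90 5 61]
  20. access 90: HIT. Next use of 90: step 24. Cache: [90 5 61]
  21. access 61: HIT. Next use of 61: step 25. Cache: [90 5 61]
  22. access 25: MISS, evict 5 (next use: step 26). Cache: [90 61 25]
  23. access 60: MISS, evict 25 (next use: step 30). Cache: [90 61 60]
  24. access 90: HIT. Next use of 90: never. Cache: [90 61 60]
  25. access 61: HIT. Next use of 61: step 27. Cache: [90 61 60]
  26. access 5: MISS, evict 90 (next use: never). Cache: [61 60 5]
  27. access 61: HIT. Next use of 61: step 28. Cache: [61 60 5]
  28. access 61: HIT. Next use of 61: step 31. Cache: [61 60 5]
  29. access 60: HIT. Next use of 60: never. Cache: [61 60 5]
  30. access 25: MISS, evict 60 (next use: never). Cache: [61 5 25]
  31. access 61: HIT. Next use of 61: step 33. Cache: [61 5 25]
  32. access 25: HIT. Next use of 25: step 35. Cache: [61 5 25]
  33. access 61: HIT. Next use of 61: never. Cache: [61 5 25]
  34. access 5: HIT. Next use of 5: never. Cache: [61 5 25]
  35. access 25: HIT. Next use of 25: never. Cache: [61 5 25]
Total: 27 hits, 8 misses, 5 evictions

Answer: 5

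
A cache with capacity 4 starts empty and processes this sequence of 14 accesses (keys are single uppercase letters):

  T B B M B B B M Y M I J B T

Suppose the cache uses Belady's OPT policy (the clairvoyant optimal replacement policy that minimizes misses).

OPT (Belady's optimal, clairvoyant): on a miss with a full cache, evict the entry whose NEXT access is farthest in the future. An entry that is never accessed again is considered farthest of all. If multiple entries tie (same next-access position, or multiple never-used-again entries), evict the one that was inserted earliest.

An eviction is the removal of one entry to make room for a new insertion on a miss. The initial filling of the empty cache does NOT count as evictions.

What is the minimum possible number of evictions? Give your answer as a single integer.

Answer: 2

Derivation:
OPT (Belady) simulation (capacity=4):
  1. access T: MISS. Cache: [T]
  2. access B: MISS. Cache: [T B]
  3. access B: HIT. Next use of B: step 5. Cache: [T B]
  4. access M: MISS. Cache: [T B M]
  5. access B: HIT. Next use of B: step 6. Cache: [T B M]
  6. access B: HIT. Next use of B: step 7. Cache: [T B M]
  7. access B: HIT. Next use of B: step 13. Cache: [T B M]
  8. access M: HIT. Next use of M: step 10. Cache: [T B M]
  9. access Y: MISS. Cache: [T B M Y]
  10. access M: HIT. Next use of M: never. Cache: [T B M Y]
  11. access I: MISS, evict M (next use: never). Cache: [T B Y I]
  12. access J: MISS, evict Y (next use: never). Cache: [T B I J]
  13. access B: HIT. Next use of B: never. Cache: [T B I J]
  14. access T: HIT. Next use of T: never. Cache: [T B I J]
Total: 8 hits, 6 misses, 2 evictions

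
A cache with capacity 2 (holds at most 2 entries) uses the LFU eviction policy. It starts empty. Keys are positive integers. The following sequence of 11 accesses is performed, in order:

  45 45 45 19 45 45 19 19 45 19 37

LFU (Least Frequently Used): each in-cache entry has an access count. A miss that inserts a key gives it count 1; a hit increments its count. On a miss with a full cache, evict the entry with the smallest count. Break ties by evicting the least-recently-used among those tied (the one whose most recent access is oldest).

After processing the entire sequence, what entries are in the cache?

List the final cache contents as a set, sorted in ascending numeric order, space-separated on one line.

LFU simulation (capacity=2):
  1. access 45: MISS. Cache: [45(c=1)]
  2. access 45: HIT, count now 2. Cache: [45(c=2)]
  3. access 45: HIT, count now 3. Cache: [45(c=3)]
  4. access 19: MISS. Cache: [19(c=1) 45(c=3)]
  5. access 45: HIT, count now 4. Cache: [19(c=1) 45(c=4)]
  6. access 45: HIT, count now 5. Cache: [19(c=1) 45(c=5)]
  7. access 19: HIT, count now 2. Cache: [19(c=2) 45(c=5)]
  8. access 19: HIT, count now 3. Cache: [19(c=3) 45(c=5)]
  9. access 45: HIT, count now 6. Cache: [19(c=3) 45(c=6)]
  10. access 19: HIT, count now 4. Cache: [19(c=4) 45(c=6)]
  11. access 37: MISS, evict 19(c=4). Cache: [37(c=1) 45(c=6)]
Total: 8 hits, 3 misses, 1 evictions

Answer: 37 45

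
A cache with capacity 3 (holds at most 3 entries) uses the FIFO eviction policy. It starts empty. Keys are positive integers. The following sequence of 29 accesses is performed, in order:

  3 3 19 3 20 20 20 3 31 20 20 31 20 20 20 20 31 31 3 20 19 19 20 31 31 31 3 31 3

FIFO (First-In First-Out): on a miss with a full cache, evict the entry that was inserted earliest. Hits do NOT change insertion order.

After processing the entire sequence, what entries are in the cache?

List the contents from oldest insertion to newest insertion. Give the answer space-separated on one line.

FIFO simulation (capacity=3):
  1. access 3: MISS. Cache (old->new): [3]
  2. access 3: HIT. Cache (old->new): [3]
  3. access 19: MISS. Cache (old->new): [3 19]
  4. access 3: HIT. Cache (old->new): [3 19]
  5. access 20: MISS. Cache (old->new): [3 19 20]
  6. access 20: HIT. Cache (old->new): [3 19 20]
  7. access 20: HIT. Cache (old->new): [3 19 20]
  8. access 3: HIT. Cache (old->new): [3 19 20]
  9. access 31: MISS, evict 3. Cache (old->new): [19 20 31]
  10. access 20: HIT. Cache (old->new): [19 20 31]
  11. access 20: HIT. Cache (old->new): [19 20 31]
  12. access 31: HIT. Cache (old->new): [19 20 31]
  13. access 20: HIT. Cache (old->new): [19 20 31]
  14. access 20: HIT. Cache (old->new): [19 20 31]
  15. access 20: HIT. Cache (old->new): [19 20 31]
  16. access 20: HIT. Cache (old->new): [19 20 31]
  17. access 31: HIT. Cache (old->new): [19 20 31]
  18. access 31: HIT. Cache (old->new): [19 20 31]
  19. access 3: MISS, evict 19. Cache (old->new): [20 31 3]
  20. access 20: HIT. Cache (old->new): [20 31 3]
  21. access 19: MISS, evict 20. Cache (old->new): [31 3 19]
  22. access 19: HIT. Cache (old->new): [31 3 19]
  23. access 20: MISS, evict 31. Cache (old->new): [3 19 20]
  24. access 31: MISS, evict 3. Cache (old->new): [19 20 31]
  25. access 31: HIT. Cache (old->new): [19 20 31]
  26. access 31: HIT. Cache (old->new): [19 20 31]
  27. access 3: MISS, evict 19. Cache (old->new): [20 31 3]
  28. access 31: HIT. Cache (old->new): [20 31 3]
  29. access 3: HIT. Cache (old->new): [20 31 3]
Total: 20 hits, 9 misses, 6 evictions

Answer: 20 31 3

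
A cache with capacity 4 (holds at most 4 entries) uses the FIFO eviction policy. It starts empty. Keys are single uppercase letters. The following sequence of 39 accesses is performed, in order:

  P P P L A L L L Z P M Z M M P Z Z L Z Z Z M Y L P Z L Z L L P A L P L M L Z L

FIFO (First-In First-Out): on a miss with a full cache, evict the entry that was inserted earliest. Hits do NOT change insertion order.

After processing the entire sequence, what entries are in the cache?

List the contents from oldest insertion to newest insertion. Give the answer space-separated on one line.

Answer: P L M Z

Derivation:
FIFO simulation (capacity=4):
  1. access P: MISS. Cache (old->new): [P]
  2. access P: HIT. Cache (old->new): [P]
  3. access P: HIT. Cache (old->new): [P]
  4. access L: MISS. Cache (old->new): [P L]
  5. access A: MISS. Cache (old->new): [P L A]
  6. access L: HIT. Cache (old->new): [P L A]
  7. access L: HIT. Cache (old->new): [P L A]
  8. access L: HIT. Cache (old->new): [P L A]
  9. access Z: MISS. Cache (old->new): [P L A Z]
  10. access P: HIT. Cache (old->new): [P L A Z]
  11. access M: MISS, evict P. Cache (old->new): [L A Z M]
  12. access Z: HIT. Cache (old->new): [L A Z M]
  13. access M: HIT. Cache (old->new): [L A Z M]
  14. access M: HIT. Cache (old->new): [L A Z M]
  15. access P: MISS, evict L. Cache (old->new): [A Z M P]
  16. access Z: HIT. Cache (old->new): [A Z M P]
  17. access Z: HIT. Cache (old->new): [A Z M P]
  18. access L: MISS, evict A. Cache (old->new): [Z M P L]
  19. access Z: HIT. Cache (old->new): [Z M P L]
  20. access Z: HIT. Cache (old->new): [Z M P L]
  21. access Z: HIT. Cache (old->new): [Z M P L]
  22. access M: HIT. Cache (old->new): [Z M P L]
  23. access Y: MISS, evict Z. Cache (old->new): [M P L Y]
  24. access L: HIT. Cache (old->new): [M P L Y]
  25. access P: HIT. Cache (old->new): [M P L Y]
  26. access Z: MISS, evict M. Cache (old->new): [P L Y Z]
  27. access L: HIT. Cache (old->new): [P L Y Z]
  28. access Z: HIT. Cache (old->new): [P L Y Z]
  29. access L: HIT. Cache (old->new): [P L Y Z]
  30. access L: HIT. Cache (old->new): [P L Y Z]
  31. access P: HIT. Cache (old->new): [P L Y Z]
  32. access A: MISS, evict P. Cache (old->new): [L Y Z A]
  33. access L: HIT. Cache (old->new): [L Y Z A]
  34. access P: MISS, evict L. Cache (old->new): [Y Z A P]
  35. access L: MISS, evict Y. Cache (old->new): [Z A P L]
  36. access M: MISS, evict Z. Cache (old->new): [A P L M]
  37. access L: HIT. Cache (old->new): [A P L M]
  38. access Z: MISS, evict A. Cache (old->new): [P L M Z]
  39. access L: HIT. Cache (old->new): [P L M Z]
Total: 25 hits, 14 misses, 10 evictions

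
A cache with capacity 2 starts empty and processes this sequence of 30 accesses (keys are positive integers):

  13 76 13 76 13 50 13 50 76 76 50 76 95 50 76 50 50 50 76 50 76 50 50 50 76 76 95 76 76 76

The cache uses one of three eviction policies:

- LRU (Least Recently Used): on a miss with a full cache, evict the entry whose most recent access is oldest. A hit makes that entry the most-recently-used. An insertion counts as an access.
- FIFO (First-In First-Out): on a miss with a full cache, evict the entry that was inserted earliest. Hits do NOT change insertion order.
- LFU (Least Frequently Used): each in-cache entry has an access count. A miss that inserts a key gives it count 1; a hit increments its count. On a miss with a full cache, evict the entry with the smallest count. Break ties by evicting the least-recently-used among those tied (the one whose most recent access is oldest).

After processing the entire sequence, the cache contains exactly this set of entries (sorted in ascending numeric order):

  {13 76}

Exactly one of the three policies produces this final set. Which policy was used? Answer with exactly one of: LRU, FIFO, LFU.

Answer: LFU

Derivation:
Simulating under each policy and comparing final sets:
  LRU: final set = {76 95} -> differs
  FIFO: final set = {76 95} -> differs
  LFU: final set = {13 76} -> MATCHES target
Only LFU produces the target set.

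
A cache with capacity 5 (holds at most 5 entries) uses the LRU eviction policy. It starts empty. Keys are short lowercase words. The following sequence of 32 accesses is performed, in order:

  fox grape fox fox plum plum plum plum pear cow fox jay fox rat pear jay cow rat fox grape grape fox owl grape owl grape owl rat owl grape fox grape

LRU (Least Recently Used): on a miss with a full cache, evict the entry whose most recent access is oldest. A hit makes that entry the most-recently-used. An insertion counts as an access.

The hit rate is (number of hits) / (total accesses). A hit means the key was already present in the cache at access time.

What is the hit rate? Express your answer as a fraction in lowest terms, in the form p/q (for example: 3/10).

LRU simulation (capacity=5):
  1. access fox: MISS. Cache (LRU->MRU): [fox]
  2. access grape: MISS. Cache (LRU->MRU): [fox grape]
  3. access fox: HIT. Cache (LRU->MRU): [grape fox]
  4. access fox: HIT. Cache (LRU->MRU): [grape fox]
  5. access plum: MISS. Cache (LRU->MRU): [grape fox plum]
  6. access plum: HIT. Cache (LRU->MRU): [grape fox plum]
  7. access plum: HIT. Cache (LRU->MRU): [grape fox plum]
  8. access plum: HIT. Cache (LRU->MRU): [grape fox plum]
  9. access pear: MISS. Cache (LRU->MRU): [grape fox plum pear]
  10. access cow: MISS. Cache (LRU->MRU): [grape fox plum pear cow]
  11. access fox: HIT. Cache (LRU->MRU): [grape plum pear cow fox]
  12. access jay: MISS, evict grape. Cache (LRU->MRU): [plum pear cow fox jay]
  13. access fox: HIT. Cache (LRU->MRU): [plum pear cow jay fox]
  14. access rat: MISS, evict plum. Cache (LRU->MRU): [pear cow jay fox rat]
  15. access pear: HIT. Cache (LRU->MRU): [cow jay fox rat pear]
  16. access jay: HIT. Cache (LRU->MRU): [cow fox rat pear jay]
  17. access cow: HIT. Cache (LRU->MRU): [fox rat pear jay cow]
  18. access rat: HIT. Cache (LRU->MRU): [fox pear jay cow rat]
  19. access fox: HIT. Cache (LRU->MRU): [pear jay cow rat fox]
  20. access grape: MISS, evict pear. Cache (LRU->MRU): [jay cow rat fox grape]
  21. access grape: HIT. Cache (LRU->MRU): [jay cow rat fox grape]
  22. access fox: HIT. Cache (LRU->MRU): [jay cow rat grape fox]
  23. access owl: MISS, evict jay. Cache (LRU->MRU): [cow rat grape fox owl]
  24. access grape: HIT. Cache (LRU->MRU): [cow rat fox owl grape]
  25. access owl: HIT. Cache (LRU->MRU): [cow rat fox grape owl]
  26. access grape: HIT. Cache (LRU->MRU): [cow rat fox owl grape]
  27. access owl: HIT. Cache (LRU->MRU): [cow rat fox grape owl]
  28. access rat: HIT. Cache (LRU->MRU): [cow fox grape owl rat]
  29. access owl: HIT. Cache (LRU->MRU): [cow fox grape rat owl]
  30. access grape: HIT. Cache (LRU->MRU): [cow fox rat owl grape]
  31. access fox: HIT. Cache (LRU->MRU): [cow rat owl grape fox]
  32. access grape: HIT. Cache (LRU->MRU): [cow rat owl fox grape]
Total: 23 hits, 9 misses, 4 evictions

Hit rate = 23/32

Answer: 23/32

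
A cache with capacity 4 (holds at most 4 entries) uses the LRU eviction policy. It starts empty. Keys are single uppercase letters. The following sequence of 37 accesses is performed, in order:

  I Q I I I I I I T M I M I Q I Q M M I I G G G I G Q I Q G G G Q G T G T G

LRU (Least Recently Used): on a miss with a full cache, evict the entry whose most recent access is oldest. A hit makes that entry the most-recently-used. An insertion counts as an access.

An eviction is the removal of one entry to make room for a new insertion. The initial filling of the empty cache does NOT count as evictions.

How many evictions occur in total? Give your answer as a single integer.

Answer: 2

Derivation:
LRU simulation (capacity=4):
  1. access I: MISS. Cache (LRU->MRU): [I]
  2. access Q: MISS. Cache (LRU->MRU): [I Q]
  3. access I: HIT. Cache (LRU->MRU): [Q I]
  4. access I: HIT. Cache (LRU->MRU): [Q I]
  5. access I: HIT. Cache (LRU->MRU): [Q I]
  6. access I: HIT. Cache (LRU->MRU): [Q I]
  7. access I: HIT. Cache (LRU->MRU): [Q I]
  8. access I: HIT. Cache (LRU->MRU): [Q I]
  9. access T: MISS. Cache (LRU->MRU): [Q I T]
  10. access M: MISS. Cache (LRU->MRU): [Q I T M]
  11. access I: HIT. Cache (LRU->MRU): [Q T M I]
  12. access M: HIT. Cache (LRU->MRU): [Q T I M]
  13. access I: HIT. Cache (LRU->MRU): [Q T M I]
  14. access Q: HIT. Cache (LRU->MRU): [T M I Q]
  15. access I: HIT. Cache (LRU->MRU): [T M Q I]
  16. access Q: HIT. Cache (LRU->MRU): [T M I Q]
  17. access M: HIT. Cache (LRU->MRU): [T I Q M]
  18. access M: HIT. Cache (LRU->MRU): [T I Q M]
  19. access I: HIT. Cache (LRU->MRU): [T Q M I]
  20. access I: HIT. Cache (LRU->MRU): [T Q M I]
  21. access G: MISS, evict T. Cache (LRU->MRU): [Q M I G]
  22. access G: HIT. Cache (LRU->MRU): [Q M I G]
  23. access G: HIT. Cache (LRU->MRU): [Q M I G]
  24. access I: HIT. Cache (LRU->MRU): [Q M G I]
  25. access G: HIT. Cache (LRU->MRU): [Q M I G]
  26. access Q: HIT. Cache (LRU->MRU): [M I G Q]
  27. access I: HIT. Cache (LRU->MRU): [M G Q I]
  28. access Q: HIT. Cache (LRU->MRU): [M G I Q]
  29. access G: HIT. Cache (LRU->MRU): [M I Q G]
  30. access G: HIT. Cache (LRU->MRU): [M I Q G]
  31. access G: HIT. Cache (LRU->MRU): [M I Q G]
  32. access Q: HIT. Cache (LRU->MRU): [M I G Q]
  33. access G: HIT. Cache (LRU->MRU): [M I Q G]
  34. access T: MISS, evict M. Cache (LRU->MRU): [I Q G T]
  35. access G: HIT. Cache (LRU->MRU): [I Q T G]
  36. access T: HIT. Cache (LRU->MRU): [I Q G T]
  37. access G: HIT. Cache (LRU->MRU): [I Q T G]
Total: 31 hits, 6 misses, 2 evictions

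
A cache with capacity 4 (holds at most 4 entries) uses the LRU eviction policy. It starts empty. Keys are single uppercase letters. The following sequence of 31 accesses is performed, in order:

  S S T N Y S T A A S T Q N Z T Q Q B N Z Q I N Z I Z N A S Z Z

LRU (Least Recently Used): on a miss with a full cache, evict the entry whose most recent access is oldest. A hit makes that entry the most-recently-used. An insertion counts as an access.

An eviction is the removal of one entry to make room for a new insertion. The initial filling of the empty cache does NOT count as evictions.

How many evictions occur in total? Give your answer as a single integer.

Answer: 10

Derivation:
LRU simulation (capacity=4):
  1. access S: MISS. Cache (LRU->MRU): [S]
  2. access S: HIT. Cache (LRU->MRU): [S]
  3. access T: MISS. Cache (LRU->MRU): [S T]
  4. access N: MISS. Cache (LRU->MRU): [S T N]
  5. access Y: MISS. Cache (LRU->MRU): [S T N Y]
  6. access S: HIT. Cache (LRU->MRU): [T N Y S]
  7. access T: HIT. Cache (LRU->MRU): [N Y S T]
  8. access A: MISS, evict N. Cache (LRU->MRU): [Y S T A]
  9. access A: HIT. Cache (LRU->MRU): [Y S T A]
  10. access S: HIT. Cache (LRU->MRU): [Y T A S]
  11. access T: HIT. Cache (LRU->MRU): [Y A S T]
  12. access Q: MISS, evict Y. Cache (LRU->MRU): [A S T Q]
  13. access N: MISS, evict A. Cache (LRU->MRU): [S T Q N]
  14. access Z: MISS, evict S. Cache (LRU->MRU): [T Q N Z]
  15. access T: HIT. Cache (LRU->MRU): [Q N Z T]
  16. access Q: HIT. Cache (LRU->MRU): [N Z T Q]
  17. access Q: HIT. Cache (LRU->MRU): [N Z T Q]
  18. access B: MISS, evict N. Cache (LRU->MRU): [Z T Q B]
  19. access N: MISS, evict Z. Cache (LRU->MRU): [T Q B N]
  20. access Z: MISS, evict T. Cache (LRU->MRU): [Q B N Z]
  21. access Q: HIT. Cache (LRU->MRU): [B N Z Q]
  22. access I: MISS, evict B. Cache (LRU->MRU): [N Z Q I]
  23. access N: HIT. Cache (LRU->MRU): [Z Q I N]
  24. access Z: HIT. Cache (LRU->MRU): [Q I N Z]
  25. access I: HIT. Cache (LRU->MRU): [Q N Z I]
  26. access Z: HIT. Cache (LRU->MRU): [Q N I Z]
  27. access N: HIT. Cache (LRU->MRU): [Q I Z N]
  28. access A: MISS, evict Q. Cache (LRU->MRU): [I Z N A]
  29. access S: MISS, evict I. Cache (LRU->MRU): [Z N A S]
  30. access Z: HIT. Cache (LRU->MRU): [N A S Z]
  31. access Z: HIT. Cache (LRU->MRU): [N A S Z]
Total: 17 hits, 14 misses, 10 evictions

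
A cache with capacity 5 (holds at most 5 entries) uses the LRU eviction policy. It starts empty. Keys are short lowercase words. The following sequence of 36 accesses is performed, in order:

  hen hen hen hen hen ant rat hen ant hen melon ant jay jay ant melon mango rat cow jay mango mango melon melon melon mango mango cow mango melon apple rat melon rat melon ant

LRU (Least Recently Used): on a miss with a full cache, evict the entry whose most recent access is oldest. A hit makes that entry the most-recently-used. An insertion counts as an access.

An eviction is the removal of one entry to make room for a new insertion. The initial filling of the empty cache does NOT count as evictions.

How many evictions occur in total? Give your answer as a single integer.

Answer: 7

Derivation:
LRU simulation (capacity=5):
  1. access hen: MISS. Cache (LRU->MRU): [hen]
  2. access hen: HIT. Cache (LRU->MRU): [hen]
  3. access hen: HIT. Cache (LRU->MRU): [hen]
  4. access hen: HIT. Cache (LRU->MRU): [hen]
  5. access hen: HIT. Cache (LRU->MRU): [hen]
  6. access ant: MISS. Cache (LRU->MRU): [hen ant]
  7. access rat: MISS. Cache (LRU->MRU): [hen ant rat]
  8. access hen: HIT. Cache (LRU->MRU): [ant rat hen]
  9. access ant: HIT. Cache (LRU->MRU): [rat hen ant]
  10. access hen: HIT. Cache (LRU->MRU): [rat ant hen]
  11. access melon: MISS. Cache (LRU->MRU): [rat ant hen melon]
  12. access ant: HIT. Cache (LRU->MRU): [rat hen melon ant]
  13. access jay: MISS. Cache (LRU->MRU): [rat hen melon ant jay]
  14. access jay: HIT. Cache (LRU->MRU): [rat hen melon ant jay]
  15. access ant: HIT. Cache (LRU->MRU): [rat hen melon jay ant]
  16. access melon: HIT. Cache (LRU->MRU): [rat hen jay ant melon]
  17. access mango: MISS, evict rat. Cache (LRU->MRU): [hen jay ant melon mango]
  18. access rat: MISS, evict hen. Cache (LRU->MRU): [jay ant melon mango rat]
  19. access cow: MISS, evict jay. Cache (LRU->MRU): [ant melon mango rat cow]
  20. access jay: MISS, evict ant. Cache (LRU->MRU): [melon mango rat cow jay]
  21. access mango: HIT. Cache (LRU->MRU): [melon rat cow jay mango]
  22. access mango: HIT. Cache (LRU->MRU): [melon rat cow jay mango]
  23. access melon: HIT. Cache (LRU->MRU): [rat cow jay mango melon]
  24. access melon: HIT. Cache (LRU->MRU): [rat cow jay mango melon]
  25. access melon: HIT. Cache (LRU->MRU): [rat cow jay mango melon]
  26. access mango: HIT. Cache (LRU->MRU): [rat cow jay melon mango]
  27. access mango: HIT. Cache (LRU->MRU): [rat cow jay melon mango]
  28. access cow: HIT. Cache (LRU->MRU): [rat jay melon mango cow]
  29. access mango: HIT. Cache (LRU->MRU): [rat jay melon cow mango]
  30. access melon: HIT. Cache (LRU->MRU): [rat jay cow mango melon]
  31. access apple: MISS, evict rat. Cache (LRU->MRU): [jay cow mango melon apple]
  32. access rat: MISS, evict jay. Cache (LRU->MRU): [cow mango melon apple rat]
  33. access melon: HIT. Cache (LRU->MRU): [cow mango apple rat melon]
  34. access rat: HIT. Cache (LRU->MRU): [cow mango apple melon rat]
  35. access melon: HIT. Cache (LRU->MRU): [cow mango apple rat melon]
  36. access ant: MISS, evict cow. Cache (LRU->MRU): [mango apple rat melon ant]
Total: 24 hits, 12 misses, 7 evictions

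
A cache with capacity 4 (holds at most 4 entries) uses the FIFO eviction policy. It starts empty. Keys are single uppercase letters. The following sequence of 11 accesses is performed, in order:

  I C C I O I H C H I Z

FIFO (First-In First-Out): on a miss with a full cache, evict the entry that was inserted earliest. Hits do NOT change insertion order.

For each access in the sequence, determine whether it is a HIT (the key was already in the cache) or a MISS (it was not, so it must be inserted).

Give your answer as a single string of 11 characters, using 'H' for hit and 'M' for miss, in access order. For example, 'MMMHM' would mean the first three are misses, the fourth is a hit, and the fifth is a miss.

FIFO simulation (capacity=4):
  1. access I: MISS. Cache (old->new): [I]
  2. access C: MISS. Cache (old->new): [I C]
  3. access C: HIT. Cache (old->new): [I C]
  4. access I: HIT. Cache (old->new): [I C]
  5. access O: MISS. Cache (old->new): [I C O]
  6. access I: HIT. Cache (old->new): [I C O]
  7. access H: MISS. Cache (old->new): [I C O H]
  8. access C: HIT. Cache (old->new): [I C O H]
  9. access H: HIT. Cache (old->new): [I C O H]
  10. access I: HIT. Cache (old->new): [I C O H]
  11. access Z: MISS, evict I. Cache (old->new): [C O H Z]
Total: 6 hits, 5 misses, 1 evictions

Answer: MMHHMHMHHHM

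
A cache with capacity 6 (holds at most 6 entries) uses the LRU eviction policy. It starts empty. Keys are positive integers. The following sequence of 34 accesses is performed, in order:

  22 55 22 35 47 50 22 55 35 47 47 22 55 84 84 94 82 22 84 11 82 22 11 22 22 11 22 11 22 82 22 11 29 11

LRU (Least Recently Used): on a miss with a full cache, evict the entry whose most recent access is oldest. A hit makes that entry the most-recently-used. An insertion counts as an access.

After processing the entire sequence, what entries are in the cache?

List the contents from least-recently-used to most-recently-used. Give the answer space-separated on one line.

Answer: 94 84 82 22 29 11

Derivation:
LRU simulation (capacity=6):
  1. access 22: MISS. Cache (LRU->MRU): [22]
  2. access 55: MISS. Cache (LRU->MRU): [22 55]
  3. access 22: HIT. Cache (LRU->MRU): [55 22]
  4. access 35: MISS. Cache (LRU->MRU): [55 22 35]
  5. access 47: MISS. Cache (LRU->MRU): [55 22 35 47]
  6. access 50: MISS. Cache (LRU->MRU): [55 22 35 47 50]
  7. access 22: HIT. Cache (LRU->MRU): [55 35 47 50 22]
  8. access 55: HIT. Cache (LRU->MRU): [35 47 50 22 55]
  9. access 35: HIT. Cache (LRU->MRU): [47 50 22 55 35]
  10. access 47: HIT. Cache (LRU->MRU): [50 22 55 35 47]
  11. access 47: HIT. Cache (LRU->MRU): [50 22 55 35 47]
  12. access 22: HIT. Cache (LRU->MRU): [50 55 35 47 22]
  13. access 55: HIT. Cache (LRU->MRU): [50 35 47 22 55]
  14. access 84: MISS. Cache (LRU->MRU): [50 35 47 22 55 84]
  15. access 84: HIT. Cache (LRU->MRU): [50 35 47 22 55 84]
  16. access 94: MISS, evict 50. Cache (LRU->MRU): [35 47 22 55 84 94]
  17. access 82: MISS, evict 35. Cache (LRU->MRU): [47 22 55 84 94 82]
  18. access 22: HIT. Cache (LRU->MRU): [47 55 84 94 82 22]
  19. access 84: HIT. Cache (LRU->MRU): [47 55 94 82 22 84]
  20. access 11: MISS, evict 47. Cache (LRU->MRU): [55 94 82 22 84 11]
  21. access 82: HIT. Cache (LRU->MRU): [55 94 22 84 11 82]
  22. access 22: HIT. Cache (LRU->MRU): [55 94 84 11 82 22]
  23. access 11: HIT. Cache (LRU->MRU): [55 94 84 82 22 11]
  24. access 22: HIT. Cache (LRU->MRU): [55 94 84 82 11 22]
  25. access 22: HIT. Cache (LRU->MRU): [55 94 84 82 11 22]
  26. access 11: HIT. Cache (LRU->MRU): [55 94 84 82 22 11]
  27. access 22: HIT. Cache (LRU->MRU): [55 94 84 82 11 22]
  28. access 11: HIT. Cache (LRU->MRU): [55 94 84 82 22 11]
  29. access 22: HIT. Cache (LRU->MRU): [55 94 84 82 11 22]
  30. access 82: HIT. Cache (LRU->MRU): [55 94 84 11 22 82]
  31. access 22: HIT. Cache (LRU->MRU): [55 94 84 11 82 22]
  32. access 11: HIT. Cache (LRU->MRU): [55 94 84 82 22 11]
  33. access 29: MISS, evict 55. Cache (LRU->MRU): [94 84 82 22 11 29]
  34. access 11: HIT. Cache (LRU->MRU): [94 84 82 22 29 11]
Total: 24 hits, 10 misses, 4 evictions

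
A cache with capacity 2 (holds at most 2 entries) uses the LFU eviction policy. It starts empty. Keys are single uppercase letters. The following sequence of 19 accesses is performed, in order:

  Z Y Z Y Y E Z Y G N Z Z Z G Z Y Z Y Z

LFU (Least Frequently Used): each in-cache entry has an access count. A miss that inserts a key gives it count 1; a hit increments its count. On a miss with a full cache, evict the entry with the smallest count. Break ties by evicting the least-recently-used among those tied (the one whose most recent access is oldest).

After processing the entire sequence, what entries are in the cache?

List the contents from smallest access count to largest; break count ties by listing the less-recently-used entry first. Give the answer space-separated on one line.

Answer: Z Y

Derivation:
LFU simulation (capacity=2):
  1. access Z: MISS. Cache: [Z(c=1)]
  2. access Y: MISS. Cache: [Z(c=1) Y(c=1)]
  3. access Z: HIT, count now 2. Cache: [Y(c=1) Z(c=2)]
  4. access Y: HIT, count now 2. Cache: [Z(c=2) Y(c=2)]
  5. access Y: HIT, count now 3. Cache: [Z(c=2) Y(c=3)]
  6. access E: MISS, evict Z(c=2). Cache: [E(c=1) Y(c=3)]
  7. access Z: MISS, evict E(c=1). Cache: [Z(c=1) Y(c=3)]
  8. access Y: HIT, count now 4. Cache: [Z(c=1) Y(c=4)]
  9. access G: MISS, evict Z(c=1). Cache: [G(c=1) Y(c=4)]
  10. access N: MISS, evict G(c=1). Cache: [N(c=1) Y(c=4)]
  11. access Z: MISS, evict N(c=1). Cache: [Z(c=1) Y(c=4)]
  12. access Z: HIT, count now 2. Cache: [Z(c=2) Y(c=4)]
  13. access Z: HIT, count now 3. Cache: [Z(c=3) Y(c=4)]
  14. access G: MISS, evict Z(c=3). Cache: [G(c=1) Y(c=4)]
  15. access Z: MISS, evict G(c=1). Cache: [Z(c=1) Y(c=4)]
  16. access Y: HIT, count now 5. Cache: [Z(c=1) Y(c=5)]
  17. access Z: HIT, count now 2. Cache: [Z(c=2) Y(c=5)]
  18. access Y: HIT, count now 6. Cache: [Z(c=2) Y(c=6)]
  19. access Z: HIT, count now 3. Cache: [Z(c=3) Y(c=6)]
Total: 10 hits, 9 misses, 7 evictions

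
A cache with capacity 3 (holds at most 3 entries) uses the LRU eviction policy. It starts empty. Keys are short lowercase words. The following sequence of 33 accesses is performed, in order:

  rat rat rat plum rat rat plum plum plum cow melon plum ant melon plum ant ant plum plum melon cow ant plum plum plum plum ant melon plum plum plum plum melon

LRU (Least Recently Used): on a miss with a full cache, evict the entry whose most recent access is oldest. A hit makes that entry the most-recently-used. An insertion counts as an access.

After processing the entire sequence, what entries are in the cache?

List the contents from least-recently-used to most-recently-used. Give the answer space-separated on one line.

LRU simulation (capacity=3):
  1. access rat: MISS. Cache (LRU->MRU): [rat]
  2. access rat: HIT. Cache (LRU->MRU): [rat]
  3. access rat: HIT. Cache (LRU->MRU): [rat]
  4. access plum: MISS. Cache (LRU->MRU): [rat plum]
  5. access rat: HIT. Cache (LRU->MRU): [plum rat]
  6. access rat: HIT. Cache (LRU->MRU): [plum rat]
  7. access plum: HIT. Cache (LRU->MRU): [rat plum]
  8. access plum: HIT. Cache (LRU->MRU): [rat plum]
  9. access plum: HIT. Cache (LRU->MRU): [rat plum]
  10. access cow: MISS. Cache (LRU->MRU): [rat plum cow]
  11. access melon: MISS, evict rat. Cache (LRU->MRU): [plum cow melon]
  12. access plum: HIT. Cache (LRU->MRU): [cow melon plum]
  13. access ant: MISS, evict cow. Cache (LRU->MRU): [melon plum ant]
  14. access melon: HIT. Cache (LRU->MRU): [plum ant melon]
  15. access plum: HIT. Cache (LRU->MRU): [ant melon plum]
  16. access ant: HIT. Cache (LRU->MRU): [melon plum ant]
  17. access ant: HIT. Cache (LRU->MRU): [melon plum ant]
  18. access plum: HIT. Cache (LRU->MRU): [melon ant plum]
  19. access plum: HIT. Cache (LRU->MRU): [melon ant plum]
  20. access melon: HIT. Cache (LRU->MRU): [ant plum melon]
  21. access cow: MISS, evict ant. Cache (LRU->MRU): [plum melon cow]
  22. access ant: MISS, evict plum. Cache (LRU->MRU): [melon cow ant]
  23. access plum: MISS, evict melon. Cache (LRU->MRU): [cow ant plum]
  24. access plum: HIT. Cache (LRU->MRU): [cow ant plum]
  25. access plum: HIT. Cache (LRU->MRU): [cow ant plum]
  26. access plum: HIT. Cache (LRU->MRU): [cow ant plum]
  27. access ant: HIT. Cache (LRU->MRU): [cow plum ant]
  28. access melon: MISS, evict cow. Cache (LRU->MRU): [plum ant melon]
  29. access plum: HIT. Cache (LRU->MRU): [ant melon plum]
  30. access plum: HIT. Cache (LRU->MRU): [ant melon plum]
  31. access plum: HIT. Cache (LRU->MRU): [ant melon plum]
  32. access plum: HIT. Cache (LRU->MRU): [ant melon plum]
  33. access melon: HIT. Cache (LRU->MRU): [ant plum melon]
Total: 24 hits, 9 misses, 6 evictions

Answer: ant plum melon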